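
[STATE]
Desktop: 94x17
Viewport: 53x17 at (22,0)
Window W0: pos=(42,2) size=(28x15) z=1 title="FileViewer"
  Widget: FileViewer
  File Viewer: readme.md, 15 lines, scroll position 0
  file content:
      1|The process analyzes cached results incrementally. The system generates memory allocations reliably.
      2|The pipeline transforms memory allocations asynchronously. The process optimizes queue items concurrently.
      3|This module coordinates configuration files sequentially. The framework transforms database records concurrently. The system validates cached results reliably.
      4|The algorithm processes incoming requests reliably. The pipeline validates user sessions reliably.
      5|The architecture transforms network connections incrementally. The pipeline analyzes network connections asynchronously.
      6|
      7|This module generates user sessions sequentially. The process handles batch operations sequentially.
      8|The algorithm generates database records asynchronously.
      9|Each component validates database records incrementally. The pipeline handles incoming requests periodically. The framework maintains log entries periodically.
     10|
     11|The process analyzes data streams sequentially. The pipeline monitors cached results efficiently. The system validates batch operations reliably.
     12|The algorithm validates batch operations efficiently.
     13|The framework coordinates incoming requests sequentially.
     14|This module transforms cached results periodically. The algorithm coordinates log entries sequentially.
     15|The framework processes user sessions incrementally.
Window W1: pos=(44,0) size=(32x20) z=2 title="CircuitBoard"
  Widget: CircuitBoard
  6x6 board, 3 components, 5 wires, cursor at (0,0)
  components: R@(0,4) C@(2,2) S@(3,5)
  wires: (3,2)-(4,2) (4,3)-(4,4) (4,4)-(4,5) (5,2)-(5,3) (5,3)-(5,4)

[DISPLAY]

                      ┏━━━━━━━━━━━━━━━━━━━━━━━━━━━━━━
                      ┃ CircuitBoard                 
                    ┏━┠──────────────────────────────
                    ┃ ┃   0 1 2 3 4 5                
                    ┠─┃0  [.]              R         
                    ┃T┃                              
                    ┃T┃1                             
                    ┃T┃                              
                    ┃T┃2           C                 
                    ┃T┃                              
                    ┃ ┃3           ·           S     
                    ┃T┃            │                 
                    ┃T┃4           ·   · ─ · ─ ·     
                    ┃E┃                              
                    ┃ ┃5           · ─ · ─ ·         
                    ┃T┃Cursor: (0,0)                 
                    ┗━┃                              


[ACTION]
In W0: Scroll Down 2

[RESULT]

                      ┏━━━━━━━━━━━━━━━━━━━━━━━━━━━━━━
                      ┃ CircuitBoard                 
                    ┏━┠──────────────────────────────
                    ┃ ┃   0 1 2 3 4 5                
                    ┠─┃0  [.]              R         
                    ┃T┃                              
                    ┃T┃1                             
                    ┃T┃                              
                    ┃ ┃2           C                 
                    ┃T┃                              
                    ┃T┃3           ·           S     
                    ┃E┃            │                 
                    ┃ ┃4           ·   · ─ · ─ ·     
                    ┃T┃                              
                    ┃T┃5           · ─ · ─ ·         
                    ┃T┃Cursor: (0,0)                 
                    ┗━┃                              


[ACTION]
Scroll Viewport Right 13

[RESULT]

         ┏━━━━━━━━━━━━━━━━━━━━━━━━━━━━━━┓            
         ┃ CircuitBoard                 ┃            
       ┏━┠──────────────────────────────┨            
       ┃ ┃   0 1 2 3 4 5                ┃            
       ┠─┃0  [.]              R         ┃            
       ┃T┃                              ┃            
       ┃T┃1                             ┃            
       ┃T┃                              ┃            
       ┃ ┃2           C                 ┃            
       ┃T┃                              ┃            
       ┃T┃3           ·           S     ┃            
       ┃E┃            │                 ┃            
       ┃ ┃4           ·   · ─ · ─ ·     ┃            
       ┃T┃                              ┃            
       ┃T┃5           · ─ · ─ ·         ┃            
       ┃T┃Cursor: (0,0)                 ┃            
       ┗━┃                              ┃            


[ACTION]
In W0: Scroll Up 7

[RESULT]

         ┏━━━━━━━━━━━━━━━━━━━━━━━━━━━━━━┓            
         ┃ CircuitBoard                 ┃            
       ┏━┠──────────────────────────────┨            
       ┃ ┃   0 1 2 3 4 5                ┃            
       ┠─┃0  [.]              R         ┃            
       ┃T┃                              ┃            
       ┃T┃1                             ┃            
       ┃T┃                              ┃            
       ┃T┃2           C                 ┃            
       ┃T┃                              ┃            
       ┃ ┃3           ·           S     ┃            
       ┃T┃            │                 ┃            
       ┃T┃4           ·   · ─ · ─ ·     ┃            
       ┃E┃                              ┃            
       ┃ ┃5           · ─ · ─ ·         ┃            
       ┃T┃Cursor: (0,0)                 ┃            
       ┗━┃                              ┃            


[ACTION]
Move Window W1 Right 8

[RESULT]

                 ┏━━━━━━━━━━━━━━━━━━━━━━━━━━━━━━┓    
                 ┃ CircuitBoard                 ┃    
       ┏━━━━━━━━━┠──────────────────────────────┨    
       ┃ FileView┃   0 1 2 3 4 5                ┃    
       ┠─────────┃0  [.]              R         ┃    
       ┃The proce┃                              ┃    
       ┃The pipel┃1                             ┃    
       ┃This modu┃                              ┃    
       ┃The algor┃2           C                 ┃    
       ┃The archi┃                              ┃    
       ┃         ┃3           ·           S     ┃    
       ┃This modu┃            │                 ┃    
       ┃The algor┃4           ·   · ─ · ─ ·     ┃    
       ┃Each comp┃                              ┃    
       ┃         ┃5           · ─ · ─ ·         ┃    
       ┃The proce┃Cursor: (0,0)                 ┃    
       ┗━━━━━━━━━┃                              ┃    


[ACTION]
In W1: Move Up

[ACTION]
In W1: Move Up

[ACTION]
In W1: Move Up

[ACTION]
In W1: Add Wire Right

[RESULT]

                 ┏━━━━━━━━━━━━━━━━━━━━━━━━━━━━━━┓    
                 ┃ CircuitBoard                 ┃    
       ┏━━━━━━━━━┠──────────────────────────────┨    
       ┃ FileView┃   0 1 2 3 4 5                ┃    
       ┠─────────┃0  [.]─ ·           R         ┃    
       ┃The proce┃                              ┃    
       ┃The pipel┃1                             ┃    
       ┃This modu┃                              ┃    
       ┃The algor┃2           C                 ┃    
       ┃The archi┃                              ┃    
       ┃         ┃3           ·           S     ┃    
       ┃This modu┃            │                 ┃    
       ┃The algor┃4           ·   · ─ · ─ ·     ┃    
       ┃Each comp┃                              ┃    
       ┃         ┃5           · ─ · ─ ·         ┃    
       ┃The proce┃Cursor: (0,0)                 ┃    
       ┗━━━━━━━━━┃                              ┃    


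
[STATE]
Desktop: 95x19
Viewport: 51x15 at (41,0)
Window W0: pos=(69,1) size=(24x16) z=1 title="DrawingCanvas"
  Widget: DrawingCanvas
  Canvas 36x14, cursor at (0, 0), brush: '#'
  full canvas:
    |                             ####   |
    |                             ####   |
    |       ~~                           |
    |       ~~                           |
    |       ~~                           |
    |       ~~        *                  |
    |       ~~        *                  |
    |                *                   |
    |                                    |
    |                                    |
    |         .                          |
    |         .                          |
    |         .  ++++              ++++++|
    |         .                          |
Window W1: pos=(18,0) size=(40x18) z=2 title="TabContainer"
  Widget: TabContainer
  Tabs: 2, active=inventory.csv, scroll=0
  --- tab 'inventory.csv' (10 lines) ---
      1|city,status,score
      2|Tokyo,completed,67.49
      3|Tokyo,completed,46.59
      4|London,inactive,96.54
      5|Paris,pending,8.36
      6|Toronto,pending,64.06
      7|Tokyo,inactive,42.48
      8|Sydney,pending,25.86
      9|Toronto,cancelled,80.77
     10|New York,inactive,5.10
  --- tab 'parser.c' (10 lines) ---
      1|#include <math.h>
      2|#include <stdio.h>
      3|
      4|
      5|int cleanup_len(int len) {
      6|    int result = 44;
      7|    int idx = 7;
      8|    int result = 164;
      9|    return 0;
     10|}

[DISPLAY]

━━━━━━━━━━━━━━━━┓                                  
                ┃           ┏━━━━━━━━━━━━━━━━━━━━━━
────────────────┨           ┃ DrawingCanvas        
r.c             ┃           ┠──────────────────────
────────────────┃           ┃+                     
                ┃           ┃                      
                ┃           ┃       ~~             
                ┃           ┃       ~~             
                ┃           ┃       ~~             
                ┃           ┃       ~~        *    
                ┃           ┃       ~~        *    
                ┃           ┃                *     
                ┃           ┃                      
7               ┃           ┃                      
                ┃           ┃         .            


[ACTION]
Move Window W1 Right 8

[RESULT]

━━━━━━━━━━━━━━━━━━━━━━━━┓                          
                        ┃   ┏━━━━━━━━━━━━━━━━━━━━━━
────────────────────────┨   ┃ DrawingCanvas        
]│ parser.c             ┃   ┠──────────────────────
────────────────────────┃   ┃+                     
ore                     ┃   ┃                      
d,67.49                 ┃   ┃       ~~             
d,46.59                 ┃   ┃       ~~             
e,96.54                 ┃   ┃       ~~             
8.36                    ┃   ┃       ~~        *    
g,64.06                 ┃   ┃       ~~        *    
,42.48                  ┃   ┃                *     
,25.86                  ┃   ┃                      
led,80.77               ┃   ┃                      
ive,5.10                ┃   ┃         .            


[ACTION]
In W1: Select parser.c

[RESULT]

━━━━━━━━━━━━━━━━━━━━━━━━┓                          
                        ┃   ┏━━━━━━━━━━━━━━━━━━━━━━
────────────────────────┨   ┃ DrawingCanvas        
 │[parser.c]            ┃   ┠──────────────────────
────────────────────────┃   ┃+                     
.h>                     ┃   ┃                      
o.h>                    ┃   ┃       ~~             
                        ┃   ┃       ~~             
                        ┃   ┃       ~~             
n(int len) {            ┃   ┃       ~~        *    
 = 44;                  ┃   ┃       ~~        *    
7;                      ┃   ┃                *     
 = 164;                 ┃   ┃                      
                        ┃   ┃                      
                        ┃   ┃         .            


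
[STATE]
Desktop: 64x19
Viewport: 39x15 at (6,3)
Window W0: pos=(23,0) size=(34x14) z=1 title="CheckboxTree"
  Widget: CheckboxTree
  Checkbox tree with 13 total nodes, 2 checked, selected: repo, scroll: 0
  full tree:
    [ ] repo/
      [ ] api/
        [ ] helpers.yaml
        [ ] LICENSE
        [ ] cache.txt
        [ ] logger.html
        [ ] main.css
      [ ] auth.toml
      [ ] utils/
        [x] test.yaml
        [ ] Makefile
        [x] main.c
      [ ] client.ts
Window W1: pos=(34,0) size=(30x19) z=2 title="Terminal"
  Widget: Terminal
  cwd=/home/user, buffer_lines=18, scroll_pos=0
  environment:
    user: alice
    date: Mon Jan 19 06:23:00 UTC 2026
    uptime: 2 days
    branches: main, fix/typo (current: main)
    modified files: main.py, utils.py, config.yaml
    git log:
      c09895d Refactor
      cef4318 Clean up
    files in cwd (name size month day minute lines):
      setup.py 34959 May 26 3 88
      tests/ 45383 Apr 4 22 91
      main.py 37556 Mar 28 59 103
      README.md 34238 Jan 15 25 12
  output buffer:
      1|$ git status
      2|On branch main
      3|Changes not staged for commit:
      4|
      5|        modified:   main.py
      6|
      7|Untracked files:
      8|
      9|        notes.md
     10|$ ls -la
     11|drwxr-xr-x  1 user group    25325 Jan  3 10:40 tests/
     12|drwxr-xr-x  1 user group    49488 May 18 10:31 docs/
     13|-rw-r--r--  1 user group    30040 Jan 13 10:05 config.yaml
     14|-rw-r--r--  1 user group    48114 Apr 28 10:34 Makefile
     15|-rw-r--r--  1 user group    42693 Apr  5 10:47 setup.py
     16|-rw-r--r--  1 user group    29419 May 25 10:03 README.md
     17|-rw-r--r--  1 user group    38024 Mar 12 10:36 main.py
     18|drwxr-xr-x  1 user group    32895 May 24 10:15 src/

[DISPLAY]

                 ┃>[-] repo/┃$ git stat
                 ┃   [ ] api┃On branch 
                 ┃     [ ] h┃Changes no
                 ┃     [ ] L┃          
                 ┃     [ ] c┃        mo
                 ┃     [ ] l┃          
                 ┃     [ ] m┃Untracked 
                 ┃   [ ] aut┃          
                 ┃   [-] uti┃        no
                 ┃     [x] t┃$ ls -la  
                 ┗━━━━━━━━━━┃drwxr-xr-x
                            ┃drwxr-xr-x
                            ┃-rw-r--r--
                            ┃-rw-r--r--
                            ┃-rw-r--r--


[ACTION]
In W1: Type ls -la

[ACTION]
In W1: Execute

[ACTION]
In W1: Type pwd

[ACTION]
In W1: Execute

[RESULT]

                 ┃>[-] repo/┃drwxr-xr-x
                 ┃   [ ] api┃-rw-r--r--
                 ┃     [ ] h┃-rw-r--r--
                 ┃     [ ] L┃-rw-r--r--
                 ┃     [ ] c┃-rw-r--r--
                 ┃     [ ] l┃-rw-r--r--
                 ┃     [ ] m┃drwxr-xr-x
                 ┃   [ ] aut┃$ ls -la  
                 ┃   [-] uti┃-rw-r--r--
                 ┃     [x] t┃drwxr-xr-x
                 ┗━━━━━━━━━━┃-rw-r--r--
                            ┃-rw-r--r--
                            ┃$ pwd     
                            ┃/home/user
                            ┃$ █       


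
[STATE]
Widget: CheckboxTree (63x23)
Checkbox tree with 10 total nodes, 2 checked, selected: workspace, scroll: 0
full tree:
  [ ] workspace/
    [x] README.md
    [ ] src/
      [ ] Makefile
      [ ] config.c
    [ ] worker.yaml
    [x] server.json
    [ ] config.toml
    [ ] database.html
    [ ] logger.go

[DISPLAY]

>[-] workspace/                                                
   [x] README.md                                               
   [ ] src/                                                    
     [ ] Makefile                                              
     [ ] config.c                                              
   [ ] worker.yaml                                             
   [x] server.json                                             
   [ ] config.toml                                             
   [ ] database.html                                           
   [ ] logger.go                                               
                                                               
                                                               
                                                               
                                                               
                                                               
                                                               
                                                               
                                                               
                                                               
                                                               
                                                               
                                                               
                                                               


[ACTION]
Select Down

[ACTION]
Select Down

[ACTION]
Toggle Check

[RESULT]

 [-] workspace/                                                
   [x] README.md                                               
>  [x] src/                                                    
     [x] Makefile                                              
     [x] config.c                                              
   [ ] worker.yaml                                             
   [x] server.json                                             
   [ ] config.toml                                             
   [ ] database.html                                           
   [ ] logger.go                                               
                                                               
                                                               
                                                               
                                                               
                                                               
                                                               
                                                               
                                                               
                                                               
                                                               
                                                               
                                                               
                                                               


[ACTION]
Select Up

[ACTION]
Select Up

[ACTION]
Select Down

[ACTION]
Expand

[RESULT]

 [-] workspace/                                                
>  [x] README.md                                               
   [x] src/                                                    
     [x] Makefile                                              
     [x] config.c                                              
   [ ] worker.yaml                                             
   [x] server.json                                             
   [ ] config.toml                                             
   [ ] database.html                                           
   [ ] logger.go                                               
                                                               
                                                               
                                                               
                                                               
                                                               
                                                               
                                                               
                                                               
                                                               
                                                               
                                                               
                                                               
                                                               


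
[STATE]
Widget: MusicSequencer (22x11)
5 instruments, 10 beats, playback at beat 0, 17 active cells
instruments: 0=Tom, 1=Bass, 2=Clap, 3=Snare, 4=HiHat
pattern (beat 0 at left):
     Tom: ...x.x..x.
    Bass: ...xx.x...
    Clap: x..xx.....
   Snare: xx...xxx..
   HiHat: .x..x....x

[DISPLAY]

      ▼123456789      
   Tom···█·█··█·      
  Bass···██·█···      
  Clap█··██·····      
 Snare██···███··      
 HiHat·█··█····█      
                      
                      
                      
                      
                      


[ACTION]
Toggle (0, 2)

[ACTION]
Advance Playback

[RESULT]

      0▼23456789      
   Tom··██·█··█·      
  Bass···██·█···      
  Clap█··██·····      
 Snare██···███··      
 HiHat·█··█····█      
                      
                      
                      
                      
                      


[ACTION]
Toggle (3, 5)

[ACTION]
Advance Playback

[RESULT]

      01▼3456789      
   Tom··██·█··█·      
  Bass···██·█···      
  Clap█··██·····      
 Snare██····██··      
 HiHat·█··█····█      
                      
                      
                      
                      
                      


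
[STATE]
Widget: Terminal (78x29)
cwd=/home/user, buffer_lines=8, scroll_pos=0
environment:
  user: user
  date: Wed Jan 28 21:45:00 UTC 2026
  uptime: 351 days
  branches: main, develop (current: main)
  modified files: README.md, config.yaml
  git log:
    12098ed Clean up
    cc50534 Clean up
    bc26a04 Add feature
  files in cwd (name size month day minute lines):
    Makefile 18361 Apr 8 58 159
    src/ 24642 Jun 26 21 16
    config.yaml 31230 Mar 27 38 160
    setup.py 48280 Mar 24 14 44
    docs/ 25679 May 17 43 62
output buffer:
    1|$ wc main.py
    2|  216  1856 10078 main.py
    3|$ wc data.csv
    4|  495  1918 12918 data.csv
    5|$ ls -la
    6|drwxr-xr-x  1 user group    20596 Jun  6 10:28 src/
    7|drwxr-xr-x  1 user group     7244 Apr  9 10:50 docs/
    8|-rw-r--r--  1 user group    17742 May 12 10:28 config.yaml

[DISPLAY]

$ wc main.py                                                                  
  216  1856 10078 main.py                                                     
$ wc data.csv                                                                 
  495  1918 12918 data.csv                                                    
$ ls -la                                                                      
drwxr-xr-x  1 user group    20596 Jun  6 10:28 src/                           
drwxr-xr-x  1 user group     7244 Apr  9 10:50 docs/                          
-rw-r--r--  1 user group    17742 May 12 10:28 config.yaml                    
$ █                                                                           
                                                                              
                                                                              
                                                                              
                                                                              
                                                                              
                                                                              
                                                                              
                                                                              
                                                                              
                                                                              
                                                                              
                                                                              
                                                                              
                                                                              
                                                                              
                                                                              
                                                                              
                                                                              
                                                                              
                                                                              


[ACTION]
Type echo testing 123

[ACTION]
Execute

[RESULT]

$ wc main.py                                                                  
  216  1856 10078 main.py                                                     
$ wc data.csv                                                                 
  495  1918 12918 data.csv                                                    
$ ls -la                                                                      
drwxr-xr-x  1 user group    20596 Jun  6 10:28 src/                           
drwxr-xr-x  1 user group     7244 Apr  9 10:50 docs/                          
-rw-r--r--  1 user group    17742 May 12 10:28 config.yaml                    
$ echo testing 123                                                            
testing 123                                                                   
$ █                                                                           
                                                                              
                                                                              
                                                                              
                                                                              
                                                                              
                                                                              
                                                                              
                                                                              
                                                                              
                                                                              
                                                                              
                                                                              
                                                                              
                                                                              
                                                                              
                                                                              
                                                                              
                                                                              


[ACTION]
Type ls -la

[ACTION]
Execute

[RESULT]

$ wc main.py                                                                  
  216  1856 10078 main.py                                                     
$ wc data.csv                                                                 
  495  1918 12918 data.csv                                                    
$ ls -la                                                                      
drwxr-xr-x  1 user group    20596 Jun  6 10:28 src/                           
drwxr-xr-x  1 user group     7244 Apr  9 10:50 docs/                          
-rw-r--r--  1 user group    17742 May 12 10:28 config.yaml                    
$ echo testing 123                                                            
testing 123                                                                   
$ ls -la                                                                      
-rw-r--r--  1 user group    18361 Apr  8 10:58 Makefile                       
drwxr-xr-x  1 user group    24642 Jun 26 10:21 src/                           
-rw-r--r--  1 user group    31230 Mar 27 10:38 config.yaml                    
-rw-r--r--  1 user group    48280 Mar 24 10:14 setup.py                       
drwxr-xr-x  1 user group    25679 May 17 10:43 docs/                          
$ █                                                                           
                                                                              
                                                                              
                                                                              
                                                                              
                                                                              
                                                                              
                                                                              
                                                                              
                                                                              
                                                                              
                                                                              
                                                                              


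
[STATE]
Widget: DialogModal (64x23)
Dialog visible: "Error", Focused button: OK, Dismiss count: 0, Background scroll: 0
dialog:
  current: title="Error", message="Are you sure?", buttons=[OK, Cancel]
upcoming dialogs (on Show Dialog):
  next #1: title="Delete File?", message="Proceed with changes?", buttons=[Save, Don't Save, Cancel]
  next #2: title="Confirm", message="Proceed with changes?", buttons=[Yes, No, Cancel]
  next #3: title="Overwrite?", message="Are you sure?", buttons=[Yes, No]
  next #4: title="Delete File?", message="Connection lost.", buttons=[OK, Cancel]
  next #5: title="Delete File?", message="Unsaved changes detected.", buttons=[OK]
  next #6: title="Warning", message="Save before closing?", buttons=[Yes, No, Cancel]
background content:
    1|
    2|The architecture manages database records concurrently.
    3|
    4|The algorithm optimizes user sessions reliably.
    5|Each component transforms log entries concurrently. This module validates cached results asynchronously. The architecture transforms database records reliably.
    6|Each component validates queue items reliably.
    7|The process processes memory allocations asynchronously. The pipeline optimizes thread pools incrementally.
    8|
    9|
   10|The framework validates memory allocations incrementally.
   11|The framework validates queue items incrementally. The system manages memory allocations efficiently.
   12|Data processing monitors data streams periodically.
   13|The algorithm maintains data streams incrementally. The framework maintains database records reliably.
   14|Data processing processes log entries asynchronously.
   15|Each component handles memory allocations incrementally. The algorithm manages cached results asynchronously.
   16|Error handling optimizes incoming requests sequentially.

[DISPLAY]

                                                                
The architecture manages database records concurrently.         
                                                                
The algorithm optimizes user sessions reliably.                 
Each component transforms log entries concurrently. This module 
Each component validates queue items reliably.                  
The process processes memory allocations asynchronously. The pip
                                                                
                                                                
The framework validates┌───────────────┐ns incrementally.       
The framework validates│     Error     │ementally. The system ma
Data processing monitor│ Are you sure? │riodically.             
The algorithm maintains│ [OK]  Cancel  │rementally. The framewor
Data processing process└───────────────┘ynchronously.           
Each component handles memory allocations incrementally. The alg
Error handling optimizes incoming requests sequentially.        
                                                                
                                                                
                                                                
                                                                
                                                                
                                                                
                                                                


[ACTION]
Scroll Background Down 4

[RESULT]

Each component transforms log entries concurrently. This module 
Each component validates queue items reliably.                  
The process processes memory allocations asynchronously. The pip
                                                                
                                                                
The framework validates memory allocations incrementally.       
The framework validates queue items incrementally. The system ma
Data processing monitors data streams periodically.             
The algorithm maintains data streams incrementally. The framewor
Data processing process┌───────────────┐ynchronously.           
Each component handles │     Error     │s incrementally. The alg
Error handling optimize│ Are you sure? │ts sequentially.        
                       │ [OK]  Cancel  │                        
                       └───────────────┘                        
                                                                
                                                                
                                                                
                                                                
                                                                
                                                                
                                                                
                                                                
                                                                


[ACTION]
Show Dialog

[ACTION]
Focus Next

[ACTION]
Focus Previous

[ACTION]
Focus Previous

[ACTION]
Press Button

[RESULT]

Each component transforms log entries concurrently. This module 
Each component validates queue items reliably.                  
The process processes memory allocations asynchronously. The pip
                                                                
                                                                
The framework validates memory allocations incrementally.       
The framework validates queue items incrementally. The system ma
Data processing monitors data streams periodically.             
The algorithm maintains data streams incrementally. The framewor
Data processing processes log entries asynchronously.           
Each component handles memory allocations incrementally. The alg
Error handling optimizes incoming requests sequentially.        
                                                                
                                                                
                                                                
                                                                
                                                                
                                                                
                                                                
                                                                
                                                                
                                                                
                                                                


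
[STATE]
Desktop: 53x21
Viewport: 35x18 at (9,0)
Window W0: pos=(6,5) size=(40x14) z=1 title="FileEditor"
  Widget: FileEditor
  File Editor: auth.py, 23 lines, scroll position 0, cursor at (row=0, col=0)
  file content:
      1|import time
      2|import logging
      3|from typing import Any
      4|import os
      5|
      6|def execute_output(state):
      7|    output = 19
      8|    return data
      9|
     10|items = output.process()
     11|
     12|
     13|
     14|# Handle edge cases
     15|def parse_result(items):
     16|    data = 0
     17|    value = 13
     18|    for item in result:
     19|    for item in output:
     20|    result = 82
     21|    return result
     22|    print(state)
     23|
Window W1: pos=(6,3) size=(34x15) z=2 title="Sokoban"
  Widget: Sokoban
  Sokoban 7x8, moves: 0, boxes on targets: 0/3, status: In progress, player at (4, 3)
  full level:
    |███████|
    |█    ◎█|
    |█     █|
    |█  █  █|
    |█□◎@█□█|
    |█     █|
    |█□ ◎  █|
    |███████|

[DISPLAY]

                                   
                                   
                                   
━━━━━━━━━━━━━━━━━━━━━━━━━━━━━━┓    
okoban                        ┃    
──────────────────────────────┨━━━━
█████                         ┃    
   ◎█                         ┃────
    █                         ┃    
 █  █                         ┃    
◎@█□█                         ┃    
    █                         ┃    
 ◎  █                         ┃    
█████                         ┃    
ves: 0  0/3                   ┃    
                              ┃    
                              ┃    
━━━━━━━━━━━━━━━━━━━━━━━━━━━━━━┛    


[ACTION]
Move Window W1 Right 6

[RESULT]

                                   
                                   
                                   
   ┏━━━━━━━━━━━━━━━━━━━━━━━━━━━━━━━
   ┃ Sokoban                       
━━━┠───────────────────────────────
ile┃███████                        
───┃█    ◎█                        
por┃█     █                        
por┃█  █  █                        
om ┃█□◎@█□█                        
por┃█     █                        
   ┃█□ ◎  █                        
f e┃███████                        
  o┃Moves: 0  0/3                  
  r┃                               
   ┃                               
ems┗━━━━━━━━━━━━━━━━━━━━━━━━━━━━━━━


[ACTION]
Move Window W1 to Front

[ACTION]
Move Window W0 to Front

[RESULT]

                                   
                                   
                                   
   ┏━━━━━━━━━━━━━━━━━━━━━━━━━━━━━━━
   ┃ Sokoban                       
━━━━━━━━━━━━━━━━━━━━━━━━━━━━━━━━━━━
ileEditor                          
───────────────────────────────────
port time                          
port logging                       
om typing import Any               
port os                            
                                   
f execute_output(state):           
  output = 19                      
  return data                      
                                   
ems = output.process()             


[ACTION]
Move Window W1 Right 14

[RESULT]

                                   
                                   
                                   
          ┏━━━━━━━━━━━━━━━━━━━━━━━━
          ┃ Sokoban                
━━━━━━━━━━━━━━━━━━━━━━━━━━━━━━━━━━━
ileEditor                          
───────────────────────────────────
port time                          
port logging                       
om typing import Any               
port os                            
                                   
f execute_output(state):           
  output = 19                      
  return data                      
                                   
ems = output.process()             


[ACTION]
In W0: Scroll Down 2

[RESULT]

                                   
                                   
                                   
          ┏━━━━━━━━━━━━━━━━━━━━━━━━
          ┃ Sokoban                
━━━━━━━━━━━━━━━━━━━━━━━━━━━━━━━━━━━
ileEditor                          
───────────────────────────────────
om typing import Any               
port os                            
                                   
f execute_output(state):           
  output = 19                      
  return data                      
                                   
ems = output.process()             
                                   
                                   
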